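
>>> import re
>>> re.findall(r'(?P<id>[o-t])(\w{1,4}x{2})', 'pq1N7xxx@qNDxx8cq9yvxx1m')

This matches a character in [o-t] (captured as 'id'); then 1 to 4 of a word character, then exactly 2 of a literal 'x' (captured).
`findall` packs the 2 group values into a tuple for every match.

[('p', 'q1N7xx'), ('q', 'NDxx'), ('q', '9yvxx')]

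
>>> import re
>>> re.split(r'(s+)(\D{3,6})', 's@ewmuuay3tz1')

With a capturing group present, the delimiter's captured portion is kept in the result list.

['', 's', '@ewmuu', 'ay3tz1']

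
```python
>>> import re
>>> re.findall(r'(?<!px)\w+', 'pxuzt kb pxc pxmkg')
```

['pxuzt', 'kb', 'pxc', 'pxmkg']

Because the assertion is negative and zero-width, positions next to the forbidden text are skipped.
Scanning left to right: at [0:5] → 'pxuzt'; at [6:8] → 'kb'; at [9:12] → 'pxc'; at [13:18] → 'pxmkg'.
`findall` yields the raw match text (4 of them) because the pattern has no groups.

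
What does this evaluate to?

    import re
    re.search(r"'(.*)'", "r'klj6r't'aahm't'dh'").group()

The match spans [1:20] → "'klj6r't'aahm't'dh'".

"'klj6r't'aahm't'dh'"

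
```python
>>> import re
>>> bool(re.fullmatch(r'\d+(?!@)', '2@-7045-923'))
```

The negative lookaround is zero-width — it rules out positions where the adjacent text would match, without consuming anything.
For `fullmatch`, every character of the input must be accounted for by the pattern.
Here the pattern can't cover the whole string, so the call returns None, and `bool(None)` is False.

False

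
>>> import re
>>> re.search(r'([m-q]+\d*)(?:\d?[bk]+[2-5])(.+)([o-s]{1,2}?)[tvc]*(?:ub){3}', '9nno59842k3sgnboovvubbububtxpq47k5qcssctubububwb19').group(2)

Pattern: one or more of a character in [m-q], then zero or more of a digit (captured); then optionally a digit, then one or more of one of [bk], then a character in [2-5] (non-capturing group); then one or more of any character (captured); then 1 to 2 of a character in [o-s] (lazy) (captured); then zero or more of one of [tvc], then the literal 'ub' repeated 3 times.
Unlike `match`, `search` isn't anchored — it looks for the pattern anywhere in the string.
The match spans [1:46] → 'nno59842k3sgnboovvubbububtxpq47k5qcssctububub'.
Captured: group 1 = 'nno59842', group 2 = 'sgnboovvubbububtxpq47k5qcs', group 3 = 's'.

'sgnboovvubbububtxpq47k5qcs'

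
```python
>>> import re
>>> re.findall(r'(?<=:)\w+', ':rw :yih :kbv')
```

['rw', 'yih', 'kbv']

The positive lookaround only admits positions where the adjacent text matches; those characters stay outside the span.
Scanning left to right: at [1:3] → 'rw'; at [5:8] → 'yih'; at [10:13] → 'kbv'.
`findall` yields the raw match text (3 of them) because the pattern has no groups.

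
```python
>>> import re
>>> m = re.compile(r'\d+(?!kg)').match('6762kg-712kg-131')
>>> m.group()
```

'676'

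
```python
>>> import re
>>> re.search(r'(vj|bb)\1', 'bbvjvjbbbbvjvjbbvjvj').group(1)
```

The match spans [2:6] → 'vjvj'.
Captured: group 1 = 'vj'.

'vj'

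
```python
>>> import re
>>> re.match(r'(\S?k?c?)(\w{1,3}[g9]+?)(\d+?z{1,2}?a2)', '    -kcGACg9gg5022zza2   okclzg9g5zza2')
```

None

`re.match` won't scan ahead — the pattern has to work from the very first character.
Here the string doesn't start with a match, so the call returns None.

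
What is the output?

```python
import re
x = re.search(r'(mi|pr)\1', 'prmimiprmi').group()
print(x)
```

mimi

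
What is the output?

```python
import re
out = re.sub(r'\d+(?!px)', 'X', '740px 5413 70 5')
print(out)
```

X0px X X X

A negative assertion filters positions out without eating any characters.
Every occurrence is swapped for 'X'.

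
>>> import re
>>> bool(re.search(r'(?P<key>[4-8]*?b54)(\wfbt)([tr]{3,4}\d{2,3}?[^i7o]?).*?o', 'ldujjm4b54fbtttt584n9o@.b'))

Here nothing in the string fits, so the call returns None, and `bool(None)` is False.

False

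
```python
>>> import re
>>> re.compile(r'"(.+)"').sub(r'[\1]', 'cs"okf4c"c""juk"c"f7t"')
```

'cs[okf4c"c""juk"c"f7t]'

Each match is replaced using the text its own group 1 captured.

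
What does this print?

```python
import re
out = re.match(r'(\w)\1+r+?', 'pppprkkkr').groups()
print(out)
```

The match spans [0:5] → 'ppppr'.
Captured: group 1 = 'p'.

('p',)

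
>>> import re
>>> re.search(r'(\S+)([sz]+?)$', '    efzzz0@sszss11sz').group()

Pattern: one or more of a non-whitespace character (captured); then one or more of one of [sz] (lazy) (captured); then anchored at the end.
Unlike `match`, `search` isn't anchored — it looks for the pattern anywhere in the string.
The match spans [4:20] → 'efzzz0@sszss11sz'.
Captured: group 1 = 'efzzz0@sszss11s', group 2 = 'z'.

'efzzz0@sszss11sz'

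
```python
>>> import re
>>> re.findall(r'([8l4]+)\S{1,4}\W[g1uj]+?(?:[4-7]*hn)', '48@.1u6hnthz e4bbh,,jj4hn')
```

Pattern: one or more of one of [8l4] (captured); then 1 to 4 of a non-whitespace character, then a non-word character, then one or more of one of [g1uj] (lazy); then zero or more of a character in [4-7], then the literal 'hn' (non-capturing group).
With a single group, `findall` returns only what that group captured — 2 items.

['48', '4']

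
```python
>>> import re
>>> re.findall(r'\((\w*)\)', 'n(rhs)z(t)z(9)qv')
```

['rhs', 't', '9']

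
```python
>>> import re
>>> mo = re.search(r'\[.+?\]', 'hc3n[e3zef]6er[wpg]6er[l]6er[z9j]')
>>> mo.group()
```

'[e3zef]'

The `?` after the quantifier makes it lazy — it takes as little as possible before letting the rest of the pattern try.
`re.search` tries every starting position until one works.
The match spans [4:11] → '[e3zef]'.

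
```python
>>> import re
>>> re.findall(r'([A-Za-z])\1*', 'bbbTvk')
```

['b', 'T', 'v', 'k']

`\1` has to match the exact text group 1 already captured.
Because there's exactly one group, `findall` drops the full match and keeps group 1 from each hit.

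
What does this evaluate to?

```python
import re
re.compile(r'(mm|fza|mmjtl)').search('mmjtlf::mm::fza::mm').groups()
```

('mm',)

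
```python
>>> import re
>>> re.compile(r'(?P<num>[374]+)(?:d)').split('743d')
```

The pattern matches one or more of one of [374] (captured as 'num'); then a literal 'd' (non-capturing group).
`re.split` interleaves the captured-group text with the surrounding fragments.

['', '743', '']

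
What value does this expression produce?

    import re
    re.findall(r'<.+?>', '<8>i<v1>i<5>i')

['<8>', '<v1>', '<5>']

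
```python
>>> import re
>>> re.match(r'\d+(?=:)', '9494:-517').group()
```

'9494'

`re.match` won't scan ahead — the pattern has to work from the very first character.
The match spans [0:4] → '9494'.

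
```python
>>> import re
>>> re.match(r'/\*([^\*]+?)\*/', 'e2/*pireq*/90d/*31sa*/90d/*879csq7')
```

None

With `match`, the pattern is implicitly anchored at the beginning.
Here the pattern fails at index 0, so the call returns None.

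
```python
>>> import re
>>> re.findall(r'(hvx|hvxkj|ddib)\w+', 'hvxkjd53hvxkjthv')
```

['hvx']

Alternation isn't longest-match — the leftmost alternative that fits at this position is chosen.
Because there's exactly one group, `findall` drops the full match and keeps group 1 from the one hit.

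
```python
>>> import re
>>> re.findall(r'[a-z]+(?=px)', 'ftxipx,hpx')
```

['ftxi', 'h']

The lookaround is zero-width — it requires the adjacent text to match without consuming it, so the asserted text isn't part of the match.
With no groups in the pattern, `findall` gives back each whole match — 2 here.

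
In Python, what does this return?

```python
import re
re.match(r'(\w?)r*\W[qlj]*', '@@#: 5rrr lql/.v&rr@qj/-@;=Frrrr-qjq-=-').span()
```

Pattern: optionally a word character (captured); then zero or more of a literal 'r', then a non-word character, then zero or more of one of [qlj].
`re.match` only tries the pattern at the start of the string.
The match spans [0:1] → '@'.
Captured: group 1 = ''.

(0, 1)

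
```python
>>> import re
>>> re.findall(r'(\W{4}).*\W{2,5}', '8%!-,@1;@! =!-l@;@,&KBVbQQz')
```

['%!-,']

Because there's exactly one group, `findall` drops the full match and keeps group 1 from the one hit.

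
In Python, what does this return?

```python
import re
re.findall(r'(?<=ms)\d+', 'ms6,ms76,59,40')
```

Lookahead/lookbehind check context without consuming it, so the matched span excludes the asserted characters.
Scanning left to right: at [2:3] → '6'; at [6:8] → '76'.
`findall` yields the raw match text (2 of them) because the pattern has no groups.

['6', '76']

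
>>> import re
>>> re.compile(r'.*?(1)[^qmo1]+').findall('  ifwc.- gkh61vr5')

['1']

`findall` collects group 1 from the one match (1 total).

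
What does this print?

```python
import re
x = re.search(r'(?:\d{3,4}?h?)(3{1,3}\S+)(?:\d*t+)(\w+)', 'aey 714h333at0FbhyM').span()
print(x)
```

(4, 19)

The pattern matches 3 to 4 of a digit (lazy), then optionally the literal 'h' (non-capturing group); then 1 to 3 of the literal '3', then one or more of a non-whitespace character (captured); then zero or more of a digit, then one or more of the literal 't' (non-capturing group); then one or more of a word character (captured).
Unlike `match`, `search` isn't anchored — it looks for the pattern anywhere in the string.
The match spans [4:19] → '714h333at0FbhyM'.
Captured: group 1 = '333a', group 2 = '0FbhyM'.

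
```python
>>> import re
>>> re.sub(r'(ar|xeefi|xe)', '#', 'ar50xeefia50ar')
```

'#50#a50#'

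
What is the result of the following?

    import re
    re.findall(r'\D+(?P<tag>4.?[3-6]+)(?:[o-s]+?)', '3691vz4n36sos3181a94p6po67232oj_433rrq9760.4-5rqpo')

The pattern matches one or more of a non-digit; then the literal '4', then optionally any character, then one or more of a character in [3-6] (captured as 'tag'); then one or more of a character in [o-s] (lazy) (non-capturing group).
Scanning left to right: at [4:11] match 'vz4n36s', group 1 = '4n36'; at [29:36] match 'oj_433r', group 1 = '433'; at [42:47] match '.4-5r', group 1 = '4-5'.
One capturing group, so `findall` returns just the captured substring from each match — 3 in all.

['4n36', '433', '4-5']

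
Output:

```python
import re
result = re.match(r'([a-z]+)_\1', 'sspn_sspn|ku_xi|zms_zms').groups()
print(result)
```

The match spans [0:9] → 'sspn_sspn'.
Captured: group 1 = 'sspn'.

('sspn',)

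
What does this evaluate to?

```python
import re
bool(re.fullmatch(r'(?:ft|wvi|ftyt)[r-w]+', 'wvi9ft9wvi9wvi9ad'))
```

False

`re.fullmatch` is like wrapping the pattern in `^…$` (in single-line mode).
Here the string isn't matched end-to-end, so the call returns None, and `bool(None)` is False.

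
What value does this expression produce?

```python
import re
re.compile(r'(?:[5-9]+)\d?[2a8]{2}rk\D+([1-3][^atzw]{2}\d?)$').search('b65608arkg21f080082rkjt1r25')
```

This matches one or more of a character in [5-9] (non-capturing group); then optionally a digit, then exactly 2 of one of [2a8], then the literal 'rk'; then one or more of a non-digit; then a character in [1-3], then exactly 2 of any character except [atzw], then optionally a digit (captured); then anchored at the end.
Here nothing in the string fits, so the call returns None.

None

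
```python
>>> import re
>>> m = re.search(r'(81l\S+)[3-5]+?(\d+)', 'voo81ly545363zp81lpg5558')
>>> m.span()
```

This matches the literal '81l', then one or more of a non-whitespace character (captured); then one or more of a character in [3-5] (lazy); then one or more of a digit (captured).
`re.search` scans for the first position where the pattern succeeds.
The match spans [3:24] → '81ly545363zp81lpg5558'.
Captured: group 1 = '81ly545363zp81lpg55', group 2 = '8'.

(3, 24)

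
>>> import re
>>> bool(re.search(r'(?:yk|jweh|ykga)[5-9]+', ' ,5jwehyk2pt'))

False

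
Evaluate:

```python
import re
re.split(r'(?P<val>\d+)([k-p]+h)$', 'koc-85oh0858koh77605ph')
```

['koc-85oh0858koh', '77605', 'ph', '']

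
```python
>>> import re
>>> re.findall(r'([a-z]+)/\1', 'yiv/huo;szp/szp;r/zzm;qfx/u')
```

['szp']

`\1` has to match the exact text group 1 already captured.
Matches: at [8:15] match 'szp/szp', group 1 = 'szp'.
One capturing group, so `findall` returns just the captured substring from the one match — 1 in all.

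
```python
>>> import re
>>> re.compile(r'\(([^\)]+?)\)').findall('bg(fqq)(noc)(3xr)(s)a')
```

With a single group, `findall` returns only what that group captured — 4 items.

['fqq', 'noc', '3xr', 's']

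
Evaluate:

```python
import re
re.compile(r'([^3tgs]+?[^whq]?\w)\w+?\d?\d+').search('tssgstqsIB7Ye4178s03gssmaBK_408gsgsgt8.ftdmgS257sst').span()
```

(6, 11)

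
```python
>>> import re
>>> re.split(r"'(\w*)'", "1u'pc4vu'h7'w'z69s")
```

The group in the pattern means `split` returns the separators' captures alongside the pieces.

['1u', 'pc4vu', 'h7', 'w', 'z69s']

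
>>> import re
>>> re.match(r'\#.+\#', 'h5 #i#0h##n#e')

None

`re.match` won't scan ahead — the pattern has to work from the very first character.
Here position 0 doesn't satisfy it, so the call returns None.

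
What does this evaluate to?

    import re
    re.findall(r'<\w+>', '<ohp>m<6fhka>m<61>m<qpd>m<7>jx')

['<ohp>', '<6fhka>', '<61>', '<qpd>', '<7>']

Scanning left to right: at [0:5] → '<ohp>'; at [6:13] → '<6fhka>'; at [14:18] → '<61>'; at [19:24] → '<qpd>'; at [25:28] → '<7>'.
Since nothing is captured, `findall` lists the 5 matched substrings directly.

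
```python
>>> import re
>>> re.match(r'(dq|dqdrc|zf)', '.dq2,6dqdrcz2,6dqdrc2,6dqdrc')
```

None

`re.match` only tries the pattern at the start of the string.
Here position 0 doesn't satisfy it, so the call returns None.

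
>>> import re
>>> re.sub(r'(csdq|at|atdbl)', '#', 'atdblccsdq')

'#dblc#'

The regex engine tests alternatives in the order written; an earlier branch that matches wins even if a later one would match more.
Every occurrence is swapped for '#'.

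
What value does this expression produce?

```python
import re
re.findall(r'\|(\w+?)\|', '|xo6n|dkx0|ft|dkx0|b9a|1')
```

Matches: at [0:6] match '|xo6n|', group 1 = 'xo6n'; at [10:14] match '|ft|', group 1 = 'ft'; at [18:23] match '|b9a|', group 1 = 'b9a'.
Because there's exactly one group, `findall` drops the full match and keeps group 1 from each hit.

['xo6n', 'ft', 'b9a']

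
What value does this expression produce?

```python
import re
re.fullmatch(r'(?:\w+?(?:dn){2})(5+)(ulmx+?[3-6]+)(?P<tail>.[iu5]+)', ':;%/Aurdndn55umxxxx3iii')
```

The pattern matches one or more of a word character (lazy), then the literal 'dn' repeated 2 times (non-capturing group); then one or more of a literal '5' (captured); then the literal 'ulm', then one or more of a literal 'x' (lazy), then one or more of a character in [3-6] (captured); then any character, then one or more of one of [iu5] (captured as 'tail').
`re.fullmatch` is like wrapping the pattern in `^…$` (in single-line mode).
Here the pattern can't cover the whole string, so the call returns None.

None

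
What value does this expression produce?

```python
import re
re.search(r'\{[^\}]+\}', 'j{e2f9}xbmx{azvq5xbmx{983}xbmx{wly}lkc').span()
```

(1, 7)

`re.search` scans for the first position where the pattern succeeds.
The match spans [1:7] → '{e2f9}'.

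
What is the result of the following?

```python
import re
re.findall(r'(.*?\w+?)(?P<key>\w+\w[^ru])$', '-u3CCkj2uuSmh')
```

[('-u', '3CCkj2uuSmh')]

Multiple groups make `findall` return tuples — one 2-tuple for the one match.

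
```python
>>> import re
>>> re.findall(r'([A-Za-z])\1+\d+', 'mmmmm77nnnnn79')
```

The backreference `\1` re-matches whatever the first group consumed, character for character.
Scanning left to right: at [0:7] match 'mmmmm77', group 1 = 'm'; at [7:14] match 'nnnnn79', group 1 = 'n'.
One capturing group, so `findall` returns just the captured substring from each match — 2 in all.

['m', 'n']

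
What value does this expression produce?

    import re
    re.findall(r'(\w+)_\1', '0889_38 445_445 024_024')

A backreference is literal: `\1` must see the identical characters the first group matched.
Scanning left to right: at [8:15] match '445_445', group 1 = '445'; at [16:23] match '024_024', group 1 = '024'.
`findall` collects group 1 from each match (2 total).

['445', '024']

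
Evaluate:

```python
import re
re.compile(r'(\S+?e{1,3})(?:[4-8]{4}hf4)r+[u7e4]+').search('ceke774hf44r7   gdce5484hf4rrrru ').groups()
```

This matches one or more of a non-whitespace character (lazy), then 1 to 3 of a literal 'e' (captured); then exactly 4 of a character in [4-8], then the literal 'hf4' (non-capturing group); then one or more of a literal 'r'; then one or more of one of [u7e4].
Unlike `match`, `search` isn't anchored — it looks for the pattern anywhere in the string.
The match spans [16:32] → 'gdce5484hf4rrrru'.
Captured: group 1 = 'gdce'.

('gdce',)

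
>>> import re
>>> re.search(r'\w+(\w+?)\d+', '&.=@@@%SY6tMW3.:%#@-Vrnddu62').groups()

('W',)

The match spans [7:14] → 'SY6tMW3'.
Captured: group 1 = 'W'.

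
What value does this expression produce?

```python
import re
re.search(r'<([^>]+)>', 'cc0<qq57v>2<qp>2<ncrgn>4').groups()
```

Unlike `match`, `search` isn't anchored — it looks for the pattern anywhere in the string.
The match spans [3:10] → '<qq57v>'.
Captured: group 1 = 'qq57v'.

('qq57v',)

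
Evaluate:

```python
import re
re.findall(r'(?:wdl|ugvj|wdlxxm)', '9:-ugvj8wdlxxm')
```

The regex engine tests alternatives in the order written; an earlier branch that matches wins even if a later one would match more.
With no groups in the pattern, `findall` gives back each whole match — 2 here.

['ugvj', 'wdl']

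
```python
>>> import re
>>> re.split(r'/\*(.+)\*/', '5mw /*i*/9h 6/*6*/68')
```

Matches to split on: at [4:18] → '/*i*/9h 6/*6*/'.
The group in the pattern means `split` returns the separators' captures alongside the pieces.

['5mw ', 'i*/9h 6/*6', '68']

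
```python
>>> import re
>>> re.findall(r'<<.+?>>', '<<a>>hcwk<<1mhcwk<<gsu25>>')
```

The `?` after the quantifier makes it lazy — it takes as little as possible before letting the rest of the pattern try.
Matches: at [0:5] → '<<a>>'; at [9:26] → '<<1mhcwk<<gsu25>>'.
No capturing groups, so `findall` returns the 2 full match strings.

['<<a>>', '<<1mhcwk<<gsu25>>']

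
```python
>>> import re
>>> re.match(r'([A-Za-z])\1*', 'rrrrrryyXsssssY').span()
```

`re.match` only tries the pattern at the start of the string.
The match spans [0:6] → 'rrrrrr'.

(0, 6)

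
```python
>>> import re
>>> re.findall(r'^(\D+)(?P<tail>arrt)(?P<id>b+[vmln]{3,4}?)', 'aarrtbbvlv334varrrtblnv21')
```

Pattern: anchored at the start of the string; then one or more of a non-digit (captured); then the literal 'ar', then the literal 'rt' (captured as 'tail'); then one or more of the literal 'b', then 3 to 4 of one of [vmln] (lazy) (captured as 'id').
Multiple groups make `findall` return tuples — one 3-tuple for the one match.

[('a', 'arrt', 'bbvlv')]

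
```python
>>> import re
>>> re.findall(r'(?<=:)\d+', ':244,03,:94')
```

Lookahead/lookbehind check context without consuming it, so the matched span excludes the asserted characters.
`findall` yields the raw match text (2 of them) because the pattern has no groups.

['244', '94']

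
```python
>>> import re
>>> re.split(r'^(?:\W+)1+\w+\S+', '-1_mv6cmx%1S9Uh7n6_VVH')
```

The pattern matches anchored at the start of the string; then one or more of a non-word character (non-capturing group); then one or more of the literal '1', then one or more of a word character, then one or more of a non-whitespace character.
Each match becomes a cut point; 2 segments remain.

['', '']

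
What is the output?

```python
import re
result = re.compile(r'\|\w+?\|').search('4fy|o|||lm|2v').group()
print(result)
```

|o|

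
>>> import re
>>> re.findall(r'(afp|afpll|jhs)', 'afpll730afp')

Alternation isn't longest-match — the leftmost alternative that fits at this position is chosen.
Matches: at [0:3] match 'afp', group 1 = 'afp'; at [8:11] match 'afp', group 1 = 'afp'.
One capturing group, so `findall` returns just the captured substring from each match — 2 in all.

['afp', 'afp']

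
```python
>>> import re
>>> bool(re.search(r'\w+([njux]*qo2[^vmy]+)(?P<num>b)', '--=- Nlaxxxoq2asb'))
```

False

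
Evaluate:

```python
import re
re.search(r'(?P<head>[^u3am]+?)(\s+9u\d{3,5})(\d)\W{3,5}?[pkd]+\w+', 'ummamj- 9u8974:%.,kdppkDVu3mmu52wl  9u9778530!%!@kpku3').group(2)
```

' 9u897'

This matches one or more of any character except [u3am] (lazy) (captured as 'head'); then one or more of whitespace, then the literal '9u', then 3 to 5 of a digit (captured); then a digit (captured); then 3 to 5 of a non-word character (lazy), then one or more of one of [pkd], then one or more of a word character.
`search` walks the string left to right and returns the first match it finds.
The match spans [5:34] → 'j- 9u8974:%.,kdppkDVu3mmu52wl'.
Captured: group 1 = 'j-', group 2 = ' 9u897', group 3 = '4'.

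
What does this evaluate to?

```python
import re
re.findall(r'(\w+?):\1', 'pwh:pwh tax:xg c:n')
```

['pwh', 'x']

`\1` is not a pattern — it's the concrete string captured by group 1, re-applied verbatim.
Matches: at [0:7] match 'pwh:pwh', group 1 = 'pwh'; at [10:13] match 'x:x', group 1 = 'x'.
With a single group, `findall` returns only what that group captured — 2 items.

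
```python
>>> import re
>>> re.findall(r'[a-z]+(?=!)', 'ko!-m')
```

['ko']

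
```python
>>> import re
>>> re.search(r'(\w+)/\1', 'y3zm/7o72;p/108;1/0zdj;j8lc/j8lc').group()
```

'j8lc/j8lc'

After group 1 captures some text, `\1` only succeeds where that same text appears again.
`re.search` tries every starting position until one works.
The match spans [23:32] → 'j8lc/j8lc'.
Captured: group 1 = 'j8lc'.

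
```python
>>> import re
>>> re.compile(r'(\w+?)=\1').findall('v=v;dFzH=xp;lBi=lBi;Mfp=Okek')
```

`\1` is not a pattern — it's the concrete string captured by group 1, re-applied verbatim.
One capturing group, so `findall` returns just the captured substring from each match — 2 in all.

['v', 'lBi']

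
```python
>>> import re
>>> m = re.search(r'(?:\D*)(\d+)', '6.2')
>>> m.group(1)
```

Pattern: zero or more of a non-digit (non-capturing group); then one or more of a digit (captured).
Unlike `match`, `search` isn't anchored — it looks for the pattern anywhere in the string.
The match spans [0:1] → '6'.
Captured: group 1 = '6'.

'6'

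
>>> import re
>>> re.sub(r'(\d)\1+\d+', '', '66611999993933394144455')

''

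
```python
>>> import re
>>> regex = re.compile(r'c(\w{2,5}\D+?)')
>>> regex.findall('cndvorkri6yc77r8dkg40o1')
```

['ndvork', '77r8dk']

Because the quantifier is non-greedy, it stops expanding at the earliest point where the rest of the pattern can succeed.
One capturing group, so `findall` returns just the captured substring from each match — 2 in all.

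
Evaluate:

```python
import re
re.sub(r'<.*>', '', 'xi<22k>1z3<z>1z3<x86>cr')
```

'xicr'

`sub` substitutes '' at each match site.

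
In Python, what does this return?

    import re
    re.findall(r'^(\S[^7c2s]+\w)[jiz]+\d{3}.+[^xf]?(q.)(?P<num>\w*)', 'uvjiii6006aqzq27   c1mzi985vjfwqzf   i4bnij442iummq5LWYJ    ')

[('uvjii', 'q5', 'LWYJ')]

`findall` packs the 3 group values into a tuple for every match.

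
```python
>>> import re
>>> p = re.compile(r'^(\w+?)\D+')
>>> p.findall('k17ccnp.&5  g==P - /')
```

['k17']

The pattern matches anchored at the start of the string; then one or more of a word character (lazy) (captured); then one or more of a non-digit.
Because the quantifier is non-greedy, it stops expanding at the earliest point where the rest of the pattern can succeed.
Walking the string: at [0:9] match 'k17ccnp.&', group 1 = 'k17'.
Because there's exactly one group, `findall` drops the full match and keeps group 1 from the one hit.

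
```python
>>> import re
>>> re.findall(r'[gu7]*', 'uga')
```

['ug', '', '']

`findall` yields the raw match text (3 of them) because the pattern has no groups.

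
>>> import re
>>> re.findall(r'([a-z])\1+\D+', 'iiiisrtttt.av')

After group 1 captures some text, `\1` only succeeds where that same text appears again.
Scanning left to right: at [0:13] match 'iiiisrtttt.av', group 1 = 'i'.
One capturing group, so `findall` returns just the captured substring from the one match — 1 in all.

['i']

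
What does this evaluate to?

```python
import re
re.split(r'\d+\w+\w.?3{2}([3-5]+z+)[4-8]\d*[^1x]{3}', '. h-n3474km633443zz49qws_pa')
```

['. h-n', '443zz', '_pa']

With a capturing group present, the delimiter's captured portion is kept in the result list.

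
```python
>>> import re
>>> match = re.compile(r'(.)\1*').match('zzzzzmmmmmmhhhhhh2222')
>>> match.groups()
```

`\1` has to match the exact text group 1 already captured.
`re.match` won't scan ahead — the pattern has to work from the very first character.
The match spans [0:5] → 'zzzzz'.
Captured: group 1 = 'z'.

('z',)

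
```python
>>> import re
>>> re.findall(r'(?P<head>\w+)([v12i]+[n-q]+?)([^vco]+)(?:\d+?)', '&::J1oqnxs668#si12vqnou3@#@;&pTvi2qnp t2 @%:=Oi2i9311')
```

[('J', '1o', 'qnxs668#si1'), ('pTvi', '2q', 'np t2 @%:=Oi2i931')]

The pattern matches one or more of a word character (captured as 'head'); then one or more of one of [v12i], then one or more of a character in [n-q] (lazy) (captured); then one or more of any character except [vco] (captured); then one or more of a digit (lazy) (non-capturing group).
A non-greedy quantifier consumes as few characters as it can — just enough that the remainder of the pattern still matches from where it stops; whatever follows it matches normally.
Walking the string: at [3:18] match 'J1oqnxs668#si12', groups = ('J', '1o', 'qnxs668#si1'); at [29:53] match 'pTvi2qnp t2 @%:=Oi2i9311', groups = ('pTvi', '2q', 'np t2 @%:=Oi2i931').
Multiple groups make `findall` return tuples — one 3-tuple for each match.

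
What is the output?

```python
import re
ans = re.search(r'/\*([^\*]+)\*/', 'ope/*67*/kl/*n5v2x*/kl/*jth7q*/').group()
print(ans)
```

/*67*/

The match spans [3:9] → '/*67*/'.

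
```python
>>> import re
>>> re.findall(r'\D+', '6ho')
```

['ho']

The pattern matches one or more of a non-digit.
Matches: at [1:3] → 'ho'.
Since nothing is captured, `findall` lists the 1 matched substring directly.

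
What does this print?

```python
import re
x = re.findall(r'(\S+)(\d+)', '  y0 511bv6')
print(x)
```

`findall` packs the 2 group values into a tuple for every match.

[('y', '0'), ('511bv', '6')]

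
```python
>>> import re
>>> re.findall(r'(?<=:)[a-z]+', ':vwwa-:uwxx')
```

['vwwa', 'uwxx']

Because the assertion is zero-width, the text it checks is not consumed and won't appear in the result.
Matches: at [1:5] → 'vwwa'; at [7:11] → 'uwxx'.
Since nothing is captured, `findall` lists the 2 matched substrings directly.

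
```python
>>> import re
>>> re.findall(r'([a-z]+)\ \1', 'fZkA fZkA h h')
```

['h']

A backreference is literal: `\1` must see the identical characters the first group matched.
Scanning left to right: at [10:13] match 'h h', group 1 = 'h'.
`findall` collects group 1 from the one match (1 total).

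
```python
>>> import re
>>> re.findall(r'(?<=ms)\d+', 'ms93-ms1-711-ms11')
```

The `(?=…)`/`(?<=…)` assertion just peeks at neighbouring text; it doesn't advance the match position.
Since nothing is captured, `findall` lists the 3 matched substrings directly.

['93', '1', '11']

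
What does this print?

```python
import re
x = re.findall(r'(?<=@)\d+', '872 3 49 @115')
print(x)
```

Lookahead/lookbehind check context without consuming it, so the matched span excludes the asserted characters.
With no groups in the pattern, `findall` gives back each whole match — 1 here.

['115']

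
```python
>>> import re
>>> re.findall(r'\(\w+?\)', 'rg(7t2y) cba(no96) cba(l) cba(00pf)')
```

['(7t2y)', '(no96)', '(l)', '(00pf)']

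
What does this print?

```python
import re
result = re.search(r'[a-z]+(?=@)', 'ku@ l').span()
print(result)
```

Because the assertion is zero-width, the text it checks is not consumed and won't appear in the result.
`re.search` tries every starting position until one works.
The match spans [0:2] → 'ku'.

(0, 2)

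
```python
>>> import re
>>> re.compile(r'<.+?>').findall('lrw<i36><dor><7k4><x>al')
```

No capturing groups, so `findall` returns the 4 full match strings.

['<i36>', '<dor>', '<7k4>', '<x>']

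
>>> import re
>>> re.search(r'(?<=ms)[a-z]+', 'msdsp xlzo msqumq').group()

'dsp'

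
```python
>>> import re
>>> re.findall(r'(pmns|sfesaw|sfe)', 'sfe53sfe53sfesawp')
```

Branches in `(...|...)` are attempted left-to-right; the first branch that allows the whole pattern to succeed is taken.
Walking the string: at [0:3] match 'sfe', group 1 = 'sfe'; at [5:8] match 'sfe', group 1 = 'sfe'; at [10:16] match 'sfesaw', group 1 = 'sfesaw'.
One capturing group, so `findall` returns just the captured substring from each match — 3 in all.

['sfe', 'sfe', 'sfesaw']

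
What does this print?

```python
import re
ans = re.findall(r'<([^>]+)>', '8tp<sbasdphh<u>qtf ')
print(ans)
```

['sbasdphh<u']

Walking the string: at [3:15] match '<sbasdphh<u>', group 1 = 'sbasdphh<u'.
With a single group, `findall` returns only what that group captured — 1 item.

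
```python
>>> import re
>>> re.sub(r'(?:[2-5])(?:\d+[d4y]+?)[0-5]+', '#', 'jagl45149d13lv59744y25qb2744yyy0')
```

'jagl#lv#qb#'

The pattern matches a character in [2-5] (non-capturing group); then one or more of a digit, then one or more of one of [d4y] (lazy) (non-capturing group); then one or more of a character in [0-5].
Matches: at [4:12] → '45149d13'; at [14:22] → '59744y25'; at [24:32] → '2744yyy0'.
Every occurrence is swapped for '#'.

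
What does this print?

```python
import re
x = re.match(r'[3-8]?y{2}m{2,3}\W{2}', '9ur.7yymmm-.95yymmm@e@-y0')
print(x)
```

None

The pattern matches optionally a character in [3-8], then exactly 2 of a literal 'y'; then 2 to 3 of a literal 'm', then exactly 2 of a non-word character.
`re.match` only tries the pattern at the start of the string.
Here position 0 doesn't satisfy it, so the call returns None.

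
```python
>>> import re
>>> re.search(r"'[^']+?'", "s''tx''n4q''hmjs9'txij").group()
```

`re.search` tries every starting position until one works.
The match spans [2:6] → "'tx'".

"'tx'"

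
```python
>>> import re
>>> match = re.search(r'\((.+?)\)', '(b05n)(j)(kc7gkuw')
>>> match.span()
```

(0, 6)

A non-greedy quantifier consumes as few characters as it can — just enough that the remainder of the pattern still matches from where it stops; whatever follows it matches normally.
The match spans [0:6] → '(b05n)'.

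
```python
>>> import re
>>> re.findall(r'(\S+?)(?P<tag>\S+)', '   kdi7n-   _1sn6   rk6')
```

This matches one or more of a non-whitespace character (lazy) (captured); then one or more of a non-whitespace character (captured as 'tag').
A `+?`/`*?`/`{m,n}?` starts at its minimum and grows only as far as needed for what follows to match.
Walking the string: at [3:9] match 'kdi7n-', groups = ('k', 'di7n-'); at [12:17] match '_1sn6', groups = ('_', '1sn6'); at [20:23] match 'rk6', groups = ('r', 'k6').
2 groups means each result is a tuple of 2 captured strings — 3 here.

[('k', 'di7n-'), ('_', '1sn6'), ('r', 'k6')]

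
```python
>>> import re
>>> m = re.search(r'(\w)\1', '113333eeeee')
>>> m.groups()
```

The match spans [0:2] → '11'.
Captured: group 1 = '1'.

('1',)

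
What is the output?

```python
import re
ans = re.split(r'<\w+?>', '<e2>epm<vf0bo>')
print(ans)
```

['', 'epm', '']

Each match becomes a cut point; 3 segments remain.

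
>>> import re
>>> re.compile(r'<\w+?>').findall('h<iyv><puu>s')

Walking the string: at [1:6] → '<iyv>'; at [6:11] → '<puu>'.
`findall` yields the raw match text (2 of them) because the pattern has no groups.

['<iyv>', '<puu>']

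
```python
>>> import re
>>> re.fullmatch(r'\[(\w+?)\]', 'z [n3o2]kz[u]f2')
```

`re.fullmatch` is like wrapping the pattern in `^…$` (in single-line mode).
Here there's no way to consume every character, so the call returns None.

None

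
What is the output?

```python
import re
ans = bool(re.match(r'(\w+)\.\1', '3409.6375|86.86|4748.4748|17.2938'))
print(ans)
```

False

After group 1 captures some text, `\1` only succeeds where that same text appears again.
With `match`, the pattern is implicitly anchored at the beginning.
Here the pattern fails at index 0, so the call returns None, and `bool(None)` is False.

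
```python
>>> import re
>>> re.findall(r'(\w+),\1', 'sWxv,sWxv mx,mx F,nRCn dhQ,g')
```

`\1` is not a pattern — it's the concrete string captured by group 1, re-applied verbatim.
One capturing group, so `findall` returns just the captured substring from each match — 2 in all.

['sWxv', 'mx']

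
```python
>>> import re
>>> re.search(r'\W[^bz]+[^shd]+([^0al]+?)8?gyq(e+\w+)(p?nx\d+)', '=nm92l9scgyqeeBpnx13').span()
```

This matches a non-word character, then one or more of any character except [bz]; then one or more of any character except [shd]; then one or more of any character except [0al] (lazy) (captured); then optionally the literal '8', then the literal 'gyq'; then one or more of the literal 'e', then one or more of a word character (captured); then optionally a literal 'p', then the literal 'nx', then one or more of a digit (captured).
`re.search` scans for the first position where the pattern succeeds.
The match spans [0:20] → '=nm92l9scgyqeeBpnx13'.
Captured: group 1 = 'sc', group 2 = 'eeBp', group 3 = 'nx13'.

(0, 20)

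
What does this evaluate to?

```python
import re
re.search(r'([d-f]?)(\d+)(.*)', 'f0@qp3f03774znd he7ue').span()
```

Pattern: optionally a character in [d-f] (captured); then one or more of a digit (captured); then zero or more of any character (captured).
`search` walks the string left to right and returns the first match it finds.
The match spans [0:21] → 'f0@qp3f03774znd he7ue'.
Captured: group 1 = 'f', group 2 = '0', group 3 = '@qp3f03774znd he7ue'.

(0, 21)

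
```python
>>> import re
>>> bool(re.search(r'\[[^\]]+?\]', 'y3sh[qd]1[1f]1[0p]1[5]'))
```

True

`re.search` scans for the first position where the pattern succeeds.
The match spans [4:8] → '[qd]'.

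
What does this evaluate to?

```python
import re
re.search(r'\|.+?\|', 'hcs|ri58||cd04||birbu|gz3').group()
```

'|ri58|'

Because the quantifier is non-greedy, it stops expanding at the earliest point where the rest of the pattern can succeed.
`re.search` tries every starting position until one works.
The match spans [3:9] → '|ri58|'.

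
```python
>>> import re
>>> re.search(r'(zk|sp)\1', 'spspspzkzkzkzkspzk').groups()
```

('sp',)

The match spans [0:4] → 'spsp'.
Captured: group 1 = 'sp'.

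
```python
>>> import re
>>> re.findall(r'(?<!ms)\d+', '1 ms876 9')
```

['1', '76', '9']

The negative lookaround is zero-width — it rules out positions where the adjacent text would match, without consuming anything.
Since nothing is captured, `findall` lists the 3 matched substrings directly.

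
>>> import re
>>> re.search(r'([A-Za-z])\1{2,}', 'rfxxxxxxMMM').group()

'xxxxxx'

`\1` is not a pattern — it's the concrete string captured by group 1, re-applied verbatim.
Unlike `match`, `search` isn't anchored — it looks for the pattern anywhere in the string.
The match spans [2:8] → 'xxxxxx'.
Captured: group 1 = 'x'.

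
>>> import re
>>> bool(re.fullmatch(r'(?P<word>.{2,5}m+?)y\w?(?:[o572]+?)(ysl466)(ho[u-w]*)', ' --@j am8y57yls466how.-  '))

`fullmatch` succeeds only if the pattern covers the string from start to end.
Here the pattern can't cover the whole string, so the call returns None, and `bool(None)` is False.

False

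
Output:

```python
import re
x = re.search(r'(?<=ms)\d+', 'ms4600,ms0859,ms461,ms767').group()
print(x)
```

4600

The positive lookaround only admits positions where the adjacent text matches; those characters stay outside the span.
The match spans [2:6] → '4600'.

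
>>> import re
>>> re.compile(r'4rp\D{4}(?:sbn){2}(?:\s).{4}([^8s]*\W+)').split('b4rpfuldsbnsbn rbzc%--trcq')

['b', '%--', 'trcq']

Pattern: the literal '4rp', then exactly 4 of a non-digit, then the literal 'sbn' repeated 2 times; then whitespace (non-capturing group); then exactly 4 of any character; then zero or more of any character except [8s], then one or more of a non-word character (captured).
Matches to split on: at [1:22] → '4rpfuldsbnsbn rbzc%--'.
The group in the pattern means `split` returns the separators' captures alongside the pieces.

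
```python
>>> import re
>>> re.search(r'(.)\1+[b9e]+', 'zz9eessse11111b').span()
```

(0, 5)

The backreference `\1` re-matches whatever the first group consumed, character for character.
Unlike `match`, `search` isn't anchored — it looks for the pattern anywhere in the string.
The match spans [0:5] → 'zz9ee'.
Captured: group 1 = 'z'.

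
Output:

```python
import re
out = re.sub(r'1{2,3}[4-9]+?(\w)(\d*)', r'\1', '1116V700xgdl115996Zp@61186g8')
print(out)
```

Vxgdl9Zp@66g8

The pattern matches 2 to 3 of a literal '1', then one or more of a character in [4-9] (lazy); then a word character (captured); then zero or more of a digit (captured).
The `?` after the quantifier makes it lazy — it takes as little as possible before letting the rest of the pattern try.
Matches: at [0:8] → '1116V700'; at [12:18] → '115996'; at [22:26] → '1186'.
The replacement refers to a captured group, so each match is rewritten using its own captured text.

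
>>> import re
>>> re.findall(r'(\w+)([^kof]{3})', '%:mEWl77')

[('mEW', 'l77')]

Pattern: one or more of a word character (captured); then exactly 3 of any character except [kof] (captured).
`findall` packs the 2 group values into a tuple for every match.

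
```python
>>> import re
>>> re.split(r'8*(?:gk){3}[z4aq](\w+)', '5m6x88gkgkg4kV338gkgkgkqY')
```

['5m6x88gkgkg4kV33', 'Y', '']

The pattern matches zero or more of the literal '8', then the literal 'gk' repeated 3 times, then one of [z4aq]; then one or more of a word character (captured).
Matches to split on: at [16:25] → '8gkgkgkqY'.
`re.split` interleaves the captured-group text with the surrounding fragments.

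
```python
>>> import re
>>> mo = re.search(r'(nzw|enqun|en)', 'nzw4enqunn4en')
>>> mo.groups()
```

('nzw',)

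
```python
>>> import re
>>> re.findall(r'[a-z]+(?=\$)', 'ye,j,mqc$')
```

['mqc']

The positive lookaround only admits positions where the adjacent text matches; those characters stay outside the span.
Walking the string: at [5:8] → 'mqc'.
`findall` yields the raw match text (1 of them) because the pattern has no groups.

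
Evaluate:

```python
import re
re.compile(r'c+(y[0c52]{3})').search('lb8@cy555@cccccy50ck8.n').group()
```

The pattern matches one or more of a literal 'c'; then a literal 'y', then exactly 3 of one of [0c52] (captured).
`re.search` tries every starting position until one works.
The match spans [4:9] → 'cy555'.
Captured: group 1 = 'y555'.

'cy555'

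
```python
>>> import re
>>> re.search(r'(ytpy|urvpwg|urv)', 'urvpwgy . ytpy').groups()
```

Alternation tries branches left to right and keeps the first one that lets the overall match succeed at that position.
`re.search` scans for the first position where the pattern succeeds.
The match spans [0:6] → 'urvpwg'.
Captured: group 1 = 'urvpwg'.

('urvpwg',)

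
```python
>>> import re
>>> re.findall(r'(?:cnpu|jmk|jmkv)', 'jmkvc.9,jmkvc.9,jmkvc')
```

['jmk', 'jmk', 'jmk']

Alternation tries branches left to right and keeps the first one that lets the overall match succeed at that position.
Since nothing is captured, `findall` lists the 3 matched substrings directly.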